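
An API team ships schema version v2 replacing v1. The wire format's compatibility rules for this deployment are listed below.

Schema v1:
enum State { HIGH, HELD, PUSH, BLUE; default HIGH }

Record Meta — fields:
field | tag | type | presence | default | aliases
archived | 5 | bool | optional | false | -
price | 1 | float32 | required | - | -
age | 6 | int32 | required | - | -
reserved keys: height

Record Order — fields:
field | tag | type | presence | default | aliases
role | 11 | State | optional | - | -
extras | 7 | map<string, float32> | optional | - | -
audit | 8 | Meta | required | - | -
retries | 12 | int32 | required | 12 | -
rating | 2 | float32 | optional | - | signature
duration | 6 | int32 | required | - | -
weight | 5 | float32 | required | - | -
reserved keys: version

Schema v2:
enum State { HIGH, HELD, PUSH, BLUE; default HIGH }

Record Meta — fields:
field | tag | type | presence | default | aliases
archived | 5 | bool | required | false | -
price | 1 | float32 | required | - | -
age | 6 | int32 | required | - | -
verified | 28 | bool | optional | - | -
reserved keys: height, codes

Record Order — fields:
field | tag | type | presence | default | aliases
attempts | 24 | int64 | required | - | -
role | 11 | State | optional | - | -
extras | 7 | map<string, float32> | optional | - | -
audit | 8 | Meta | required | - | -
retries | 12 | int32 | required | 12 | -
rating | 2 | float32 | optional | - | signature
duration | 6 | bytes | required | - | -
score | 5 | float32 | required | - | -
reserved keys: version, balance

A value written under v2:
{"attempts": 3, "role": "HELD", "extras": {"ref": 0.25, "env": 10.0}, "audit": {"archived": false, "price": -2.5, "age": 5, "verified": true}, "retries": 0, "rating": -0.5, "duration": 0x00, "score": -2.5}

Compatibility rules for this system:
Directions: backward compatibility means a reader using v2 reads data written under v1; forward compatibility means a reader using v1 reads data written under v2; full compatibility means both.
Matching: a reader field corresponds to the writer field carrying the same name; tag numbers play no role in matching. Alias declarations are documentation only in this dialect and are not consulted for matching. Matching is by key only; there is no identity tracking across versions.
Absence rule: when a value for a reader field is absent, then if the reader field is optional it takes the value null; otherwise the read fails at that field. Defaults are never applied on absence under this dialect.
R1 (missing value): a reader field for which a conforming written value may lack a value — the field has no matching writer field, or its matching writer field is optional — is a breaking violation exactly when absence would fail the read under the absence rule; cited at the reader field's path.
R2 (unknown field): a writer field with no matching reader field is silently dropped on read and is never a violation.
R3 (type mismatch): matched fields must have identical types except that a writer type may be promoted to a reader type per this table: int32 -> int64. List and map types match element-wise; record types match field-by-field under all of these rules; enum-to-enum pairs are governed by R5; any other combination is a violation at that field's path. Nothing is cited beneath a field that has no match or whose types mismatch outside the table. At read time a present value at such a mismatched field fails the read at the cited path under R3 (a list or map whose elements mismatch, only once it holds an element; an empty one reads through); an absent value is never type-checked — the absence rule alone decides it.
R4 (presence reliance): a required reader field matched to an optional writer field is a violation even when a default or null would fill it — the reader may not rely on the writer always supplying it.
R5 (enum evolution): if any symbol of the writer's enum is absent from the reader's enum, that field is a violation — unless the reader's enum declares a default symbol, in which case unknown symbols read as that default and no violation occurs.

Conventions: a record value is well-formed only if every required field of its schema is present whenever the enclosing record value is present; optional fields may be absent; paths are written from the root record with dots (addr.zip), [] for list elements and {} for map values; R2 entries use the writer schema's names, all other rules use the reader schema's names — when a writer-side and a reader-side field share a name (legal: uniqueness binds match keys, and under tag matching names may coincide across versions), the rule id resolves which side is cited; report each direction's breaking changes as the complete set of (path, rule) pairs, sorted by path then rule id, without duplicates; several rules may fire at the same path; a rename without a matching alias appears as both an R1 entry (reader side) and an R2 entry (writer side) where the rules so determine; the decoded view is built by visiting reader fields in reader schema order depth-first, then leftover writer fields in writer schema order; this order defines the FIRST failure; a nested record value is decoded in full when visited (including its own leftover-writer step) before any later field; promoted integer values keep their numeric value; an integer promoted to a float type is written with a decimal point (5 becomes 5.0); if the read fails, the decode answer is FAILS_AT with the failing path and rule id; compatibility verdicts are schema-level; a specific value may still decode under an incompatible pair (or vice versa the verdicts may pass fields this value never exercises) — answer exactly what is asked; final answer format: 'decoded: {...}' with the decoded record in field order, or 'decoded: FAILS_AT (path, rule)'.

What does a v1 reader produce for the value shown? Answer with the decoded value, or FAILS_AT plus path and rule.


each type pair in Order: writer, then reader
decoding the Order value with the v1 reader:
  role := "HELD"
  extras := {"ref": 0.25, "env": 10.0}
  audit.archived := false
  audit.price := -2.5
  audit.age := 5
  writer audit.verified: unmatched, discarded
  retries := 0
  rating := -0.5
  read fails at duration under R3
  => FAILS_AT (duration, R3)
ruling out the remaining Order differences:
  field archived in record Meta: optional changed to required -> affects the rule determinations only; this particular Order value decodes identically
  renamed field weight to score in record Order -> affects the rule determinations only; this particular Order value decodes identically
  added field verified to record Meta: optional bool, tag 28 (in v2 it sits last) -> inert under this dialect — no rule fires on Order and the result does not move
  added field attempts to record Order: required int64, tag 24 (in v2 it sits immediately before role) -> affects the rule determinations only; this particular Order value decodes identically

decoded: FAILS_AT (duration, R3)


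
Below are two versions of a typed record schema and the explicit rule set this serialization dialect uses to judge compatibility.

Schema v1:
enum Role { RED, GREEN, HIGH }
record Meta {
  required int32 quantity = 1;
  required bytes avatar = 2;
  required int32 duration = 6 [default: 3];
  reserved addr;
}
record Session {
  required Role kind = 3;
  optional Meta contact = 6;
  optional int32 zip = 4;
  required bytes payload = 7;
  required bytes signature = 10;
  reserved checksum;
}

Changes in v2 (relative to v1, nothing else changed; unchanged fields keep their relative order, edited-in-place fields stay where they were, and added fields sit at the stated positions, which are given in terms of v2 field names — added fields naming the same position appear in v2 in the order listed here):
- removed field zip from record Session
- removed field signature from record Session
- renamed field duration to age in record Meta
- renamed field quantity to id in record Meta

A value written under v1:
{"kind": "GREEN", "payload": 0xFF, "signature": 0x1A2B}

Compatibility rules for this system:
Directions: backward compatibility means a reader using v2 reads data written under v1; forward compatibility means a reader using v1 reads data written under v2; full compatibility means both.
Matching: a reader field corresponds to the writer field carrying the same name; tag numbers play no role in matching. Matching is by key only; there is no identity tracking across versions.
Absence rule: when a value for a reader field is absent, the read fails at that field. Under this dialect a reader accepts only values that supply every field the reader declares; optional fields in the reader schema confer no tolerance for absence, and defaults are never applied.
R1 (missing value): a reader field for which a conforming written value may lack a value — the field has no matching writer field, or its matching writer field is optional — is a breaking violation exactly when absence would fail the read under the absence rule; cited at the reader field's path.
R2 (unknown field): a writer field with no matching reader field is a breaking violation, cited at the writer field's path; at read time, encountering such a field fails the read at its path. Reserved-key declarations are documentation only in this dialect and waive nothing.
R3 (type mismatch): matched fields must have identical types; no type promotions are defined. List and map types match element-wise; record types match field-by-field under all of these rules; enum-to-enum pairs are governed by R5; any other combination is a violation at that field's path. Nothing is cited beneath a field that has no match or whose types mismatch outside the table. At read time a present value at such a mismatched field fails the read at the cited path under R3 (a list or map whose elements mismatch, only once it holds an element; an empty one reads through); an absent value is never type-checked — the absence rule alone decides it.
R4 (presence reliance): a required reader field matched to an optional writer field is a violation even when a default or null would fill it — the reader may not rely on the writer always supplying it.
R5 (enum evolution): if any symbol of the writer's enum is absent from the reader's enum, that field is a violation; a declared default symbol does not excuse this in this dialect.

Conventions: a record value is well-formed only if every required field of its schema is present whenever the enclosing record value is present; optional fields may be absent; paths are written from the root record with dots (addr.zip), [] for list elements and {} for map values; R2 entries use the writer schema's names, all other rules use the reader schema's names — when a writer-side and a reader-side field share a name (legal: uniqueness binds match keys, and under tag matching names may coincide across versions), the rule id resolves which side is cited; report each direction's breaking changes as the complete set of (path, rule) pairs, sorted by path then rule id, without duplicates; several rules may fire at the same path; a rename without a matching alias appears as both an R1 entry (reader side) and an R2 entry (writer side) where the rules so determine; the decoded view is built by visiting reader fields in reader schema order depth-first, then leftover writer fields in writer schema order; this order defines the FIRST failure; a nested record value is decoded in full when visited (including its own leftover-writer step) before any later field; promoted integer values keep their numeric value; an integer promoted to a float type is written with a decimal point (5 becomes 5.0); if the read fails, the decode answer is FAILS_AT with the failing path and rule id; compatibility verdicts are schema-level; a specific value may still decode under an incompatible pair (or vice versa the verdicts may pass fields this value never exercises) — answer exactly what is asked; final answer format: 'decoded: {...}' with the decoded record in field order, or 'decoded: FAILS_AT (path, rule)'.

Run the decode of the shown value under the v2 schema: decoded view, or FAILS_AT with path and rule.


decoded: FAILS_AT (contact, R1)

in Session below, arrows point writer -> reader
decode (reader v2):
  kind := "GREEN"
  read fails at contact under R1 (no fill)
  => FAILS_AT (contact, R1)
checking off the Session differences that do not matter here:
  removed field zip from record Session -> schema-level compatibility only; this Session value's decode is unchanged
  removed field signature from record Session -> schema-level compatibility only; this Session value's decode is unchanged
  renamed field duration to age in record Meta -> schema-level compatibility only; this Session value's decode is unchanged
  renamed field quantity to id in record Meta -> schema-level compatibility only; this Session value's decode is unchanged


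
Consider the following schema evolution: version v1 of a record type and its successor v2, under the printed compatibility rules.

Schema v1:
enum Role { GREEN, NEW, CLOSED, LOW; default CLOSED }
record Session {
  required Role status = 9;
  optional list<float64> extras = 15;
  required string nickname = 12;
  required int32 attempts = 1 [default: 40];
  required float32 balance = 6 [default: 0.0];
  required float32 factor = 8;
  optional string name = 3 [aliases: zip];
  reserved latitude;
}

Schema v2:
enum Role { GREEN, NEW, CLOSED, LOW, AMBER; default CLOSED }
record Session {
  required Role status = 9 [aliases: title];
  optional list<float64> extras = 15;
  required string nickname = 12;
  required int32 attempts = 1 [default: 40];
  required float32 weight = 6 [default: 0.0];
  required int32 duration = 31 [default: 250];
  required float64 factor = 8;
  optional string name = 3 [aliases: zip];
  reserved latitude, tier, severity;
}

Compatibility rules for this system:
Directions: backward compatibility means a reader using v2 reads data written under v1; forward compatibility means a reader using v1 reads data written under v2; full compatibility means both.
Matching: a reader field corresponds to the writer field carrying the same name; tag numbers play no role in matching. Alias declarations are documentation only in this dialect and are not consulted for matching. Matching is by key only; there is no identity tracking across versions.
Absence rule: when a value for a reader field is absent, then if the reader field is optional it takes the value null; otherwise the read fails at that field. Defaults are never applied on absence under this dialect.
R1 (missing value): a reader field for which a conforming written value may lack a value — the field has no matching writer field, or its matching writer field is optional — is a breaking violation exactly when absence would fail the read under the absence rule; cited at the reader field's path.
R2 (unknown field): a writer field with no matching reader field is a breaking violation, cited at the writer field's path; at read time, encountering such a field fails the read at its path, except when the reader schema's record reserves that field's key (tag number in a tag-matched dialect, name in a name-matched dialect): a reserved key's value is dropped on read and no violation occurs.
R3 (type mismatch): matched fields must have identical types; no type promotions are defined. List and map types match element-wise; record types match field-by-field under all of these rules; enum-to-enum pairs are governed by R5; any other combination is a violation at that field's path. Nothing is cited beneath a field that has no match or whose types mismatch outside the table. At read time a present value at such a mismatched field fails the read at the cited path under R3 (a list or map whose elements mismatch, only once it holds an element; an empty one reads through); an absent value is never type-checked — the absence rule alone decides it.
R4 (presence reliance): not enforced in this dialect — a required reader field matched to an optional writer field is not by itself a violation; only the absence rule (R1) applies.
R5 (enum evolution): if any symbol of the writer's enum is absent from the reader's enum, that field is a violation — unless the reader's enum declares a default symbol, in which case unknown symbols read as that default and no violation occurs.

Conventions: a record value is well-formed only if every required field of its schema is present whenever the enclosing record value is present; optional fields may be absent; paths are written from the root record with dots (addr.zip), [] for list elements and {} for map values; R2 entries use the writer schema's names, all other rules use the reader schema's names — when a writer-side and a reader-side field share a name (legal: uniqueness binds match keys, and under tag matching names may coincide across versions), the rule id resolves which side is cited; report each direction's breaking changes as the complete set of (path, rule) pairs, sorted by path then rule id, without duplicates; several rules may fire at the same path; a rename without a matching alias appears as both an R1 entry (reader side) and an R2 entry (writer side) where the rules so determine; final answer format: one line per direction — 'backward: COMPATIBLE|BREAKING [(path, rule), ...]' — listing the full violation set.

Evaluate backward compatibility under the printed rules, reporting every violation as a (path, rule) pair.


backward: BREAKING [(balance, R2), (duration, R1), (factor, R3), (weight, R1)]

the writer's type comes first in each Session pair
backward on Session — v2 reading data written by v1:
  status: Role -> Role, writer required; from status
  extras: list<float64> -> list<float64>, writer optional; from extras
  nickname: string -> string, writer required; from nickname
  attempts: int32 -> int32, writer required; from attempts
  weight has no writer counterpart
  duration has no writer counterpart
  factor: float32 -> float64, writer required; from factor
  name: string -> string, writer optional; from name
  writer field balance has no reader counterpart
  violation R2 at balance
  violation R1 at duration
  violation R3 at factor
  violation R1 at weight
  => backward verdict for Session: BREAKING, 4 violation(s)
the rest of the Session diff is inert for this question:
  enum Role (field status in record Session): symbol AMBER added -> triggers nothing under Session's printed rules — same verdict


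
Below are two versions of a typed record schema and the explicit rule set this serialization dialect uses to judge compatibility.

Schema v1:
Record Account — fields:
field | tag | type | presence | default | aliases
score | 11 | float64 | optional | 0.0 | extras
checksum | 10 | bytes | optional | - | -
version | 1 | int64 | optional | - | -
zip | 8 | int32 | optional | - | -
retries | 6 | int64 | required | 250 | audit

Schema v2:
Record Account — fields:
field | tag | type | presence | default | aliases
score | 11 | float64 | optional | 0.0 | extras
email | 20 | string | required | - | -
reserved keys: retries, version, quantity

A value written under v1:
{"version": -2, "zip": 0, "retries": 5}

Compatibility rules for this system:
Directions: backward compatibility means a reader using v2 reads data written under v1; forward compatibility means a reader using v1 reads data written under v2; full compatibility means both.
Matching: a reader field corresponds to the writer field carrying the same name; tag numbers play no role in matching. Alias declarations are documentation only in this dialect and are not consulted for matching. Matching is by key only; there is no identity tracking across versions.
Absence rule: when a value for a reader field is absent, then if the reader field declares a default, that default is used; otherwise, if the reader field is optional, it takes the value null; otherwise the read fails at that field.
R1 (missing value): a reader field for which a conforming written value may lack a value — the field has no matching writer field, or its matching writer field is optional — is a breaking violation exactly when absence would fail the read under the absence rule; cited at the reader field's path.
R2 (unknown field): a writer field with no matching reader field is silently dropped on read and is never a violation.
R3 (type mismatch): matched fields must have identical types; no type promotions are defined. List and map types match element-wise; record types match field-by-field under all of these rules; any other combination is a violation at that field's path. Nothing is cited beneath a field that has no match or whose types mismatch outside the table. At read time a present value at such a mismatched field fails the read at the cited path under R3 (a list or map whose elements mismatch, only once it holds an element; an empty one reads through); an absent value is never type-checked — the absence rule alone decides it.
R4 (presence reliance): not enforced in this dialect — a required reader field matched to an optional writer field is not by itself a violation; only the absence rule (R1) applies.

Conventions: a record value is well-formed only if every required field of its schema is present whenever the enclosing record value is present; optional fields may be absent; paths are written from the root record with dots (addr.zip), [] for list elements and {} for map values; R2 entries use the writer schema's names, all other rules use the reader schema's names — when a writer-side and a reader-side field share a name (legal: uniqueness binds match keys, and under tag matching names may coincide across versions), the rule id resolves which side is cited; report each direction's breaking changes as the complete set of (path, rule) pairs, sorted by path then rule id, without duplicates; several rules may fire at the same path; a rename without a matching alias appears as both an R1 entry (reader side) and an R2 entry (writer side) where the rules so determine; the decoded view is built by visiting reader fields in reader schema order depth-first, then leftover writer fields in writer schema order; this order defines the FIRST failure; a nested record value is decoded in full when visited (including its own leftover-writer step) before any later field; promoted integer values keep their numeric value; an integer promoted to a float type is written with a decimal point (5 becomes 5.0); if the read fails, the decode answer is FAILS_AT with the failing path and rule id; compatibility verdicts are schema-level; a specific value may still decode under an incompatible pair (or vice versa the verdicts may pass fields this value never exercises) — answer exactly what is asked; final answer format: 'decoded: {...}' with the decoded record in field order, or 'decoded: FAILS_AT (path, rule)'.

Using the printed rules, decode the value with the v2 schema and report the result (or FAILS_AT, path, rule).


the writer's type comes first in each Account pair
decoding the Account value with the v2 reader:
  score := 0.0 (absent -> default)
  read fails at email under R1 (no fill)
  => FAILS_AT (email, R1)
diffs on Account not affecting the asked answer:
  removed field checksum from record Account -> inert under this dialect — no rule fires on Account and the result does not move
  removed field retries from record Account (its key "retries" joins the reserved list) -> inert under this dialect — no rule fires on Account and the result does not move
  removed field zip from record Account -> inert under this dialect — no rule fires on Account and the result does not move
  removed field version from record Account (its key "version" joins the reserved list) -> inert under this dialect — no rule fires on Account and the result does not move

decoded: FAILS_AT (email, R1)


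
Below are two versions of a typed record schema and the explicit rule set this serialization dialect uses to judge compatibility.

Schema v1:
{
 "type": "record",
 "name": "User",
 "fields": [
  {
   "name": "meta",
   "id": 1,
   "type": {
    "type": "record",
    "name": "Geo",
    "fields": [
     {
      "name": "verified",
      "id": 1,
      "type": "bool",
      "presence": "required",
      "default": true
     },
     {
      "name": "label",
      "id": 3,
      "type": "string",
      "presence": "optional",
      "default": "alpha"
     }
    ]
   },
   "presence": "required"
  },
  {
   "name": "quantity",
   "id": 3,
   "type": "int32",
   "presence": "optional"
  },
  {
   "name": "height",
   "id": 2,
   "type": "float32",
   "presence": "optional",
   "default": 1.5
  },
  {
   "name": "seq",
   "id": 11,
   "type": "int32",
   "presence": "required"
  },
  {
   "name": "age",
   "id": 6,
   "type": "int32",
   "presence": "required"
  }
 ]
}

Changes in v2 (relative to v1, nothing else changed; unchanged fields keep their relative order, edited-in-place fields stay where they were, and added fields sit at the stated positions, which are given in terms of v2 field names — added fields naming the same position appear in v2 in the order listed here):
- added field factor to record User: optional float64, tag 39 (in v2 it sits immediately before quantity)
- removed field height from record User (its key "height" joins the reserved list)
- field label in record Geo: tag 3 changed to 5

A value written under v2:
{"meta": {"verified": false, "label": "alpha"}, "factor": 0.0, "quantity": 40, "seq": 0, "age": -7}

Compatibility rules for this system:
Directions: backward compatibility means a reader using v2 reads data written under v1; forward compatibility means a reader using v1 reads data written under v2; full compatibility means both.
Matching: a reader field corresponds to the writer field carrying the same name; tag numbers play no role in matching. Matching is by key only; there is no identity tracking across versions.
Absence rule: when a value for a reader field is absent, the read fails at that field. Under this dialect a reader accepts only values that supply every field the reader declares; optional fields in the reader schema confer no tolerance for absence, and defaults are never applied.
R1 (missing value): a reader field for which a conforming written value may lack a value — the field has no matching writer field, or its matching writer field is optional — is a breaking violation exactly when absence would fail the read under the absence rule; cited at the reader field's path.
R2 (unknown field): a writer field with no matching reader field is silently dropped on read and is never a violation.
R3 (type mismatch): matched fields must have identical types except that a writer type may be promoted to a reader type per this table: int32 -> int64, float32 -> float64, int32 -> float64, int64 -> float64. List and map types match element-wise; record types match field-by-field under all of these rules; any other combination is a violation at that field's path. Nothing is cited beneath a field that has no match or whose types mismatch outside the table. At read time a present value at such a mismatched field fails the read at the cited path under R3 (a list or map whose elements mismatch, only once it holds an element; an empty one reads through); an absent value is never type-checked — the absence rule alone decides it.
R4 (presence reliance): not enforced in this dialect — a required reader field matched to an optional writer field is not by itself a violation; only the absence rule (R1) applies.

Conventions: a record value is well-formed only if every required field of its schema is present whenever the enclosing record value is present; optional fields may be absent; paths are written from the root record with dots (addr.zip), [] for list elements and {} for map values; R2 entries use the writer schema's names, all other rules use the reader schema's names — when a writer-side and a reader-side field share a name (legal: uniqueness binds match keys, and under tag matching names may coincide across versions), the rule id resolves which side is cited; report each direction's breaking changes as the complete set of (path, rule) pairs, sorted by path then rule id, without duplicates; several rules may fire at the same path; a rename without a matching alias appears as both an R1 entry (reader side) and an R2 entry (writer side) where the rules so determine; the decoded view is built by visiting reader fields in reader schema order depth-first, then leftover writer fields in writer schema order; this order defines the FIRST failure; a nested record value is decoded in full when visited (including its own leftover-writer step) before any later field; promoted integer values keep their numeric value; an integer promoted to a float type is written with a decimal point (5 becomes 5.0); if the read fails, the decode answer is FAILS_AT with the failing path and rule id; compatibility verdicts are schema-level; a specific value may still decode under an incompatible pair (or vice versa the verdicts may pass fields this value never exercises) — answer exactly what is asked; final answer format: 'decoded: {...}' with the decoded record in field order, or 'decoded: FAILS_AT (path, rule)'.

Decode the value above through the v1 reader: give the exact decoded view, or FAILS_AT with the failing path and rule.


the writer's type comes first in each User pair
migrating the User value to v1:
  meta.verified := false
  meta.label := "alpha"
  quantity := 40
  read fails at height under R1 (no fill)
  => FAILS_AT (height, R1)
the other User changes do not affect what is asked:
  added field factor to record User: optional float64, tag 39 (in v2 it sits immediately before quantity) -> shifts the User verdicts, not this decode
  field label in record Geo: tag 3 changed to 5 -> fires no rule on User under this dialect and leaves the result unchanged

decoded: FAILS_AT (height, R1)


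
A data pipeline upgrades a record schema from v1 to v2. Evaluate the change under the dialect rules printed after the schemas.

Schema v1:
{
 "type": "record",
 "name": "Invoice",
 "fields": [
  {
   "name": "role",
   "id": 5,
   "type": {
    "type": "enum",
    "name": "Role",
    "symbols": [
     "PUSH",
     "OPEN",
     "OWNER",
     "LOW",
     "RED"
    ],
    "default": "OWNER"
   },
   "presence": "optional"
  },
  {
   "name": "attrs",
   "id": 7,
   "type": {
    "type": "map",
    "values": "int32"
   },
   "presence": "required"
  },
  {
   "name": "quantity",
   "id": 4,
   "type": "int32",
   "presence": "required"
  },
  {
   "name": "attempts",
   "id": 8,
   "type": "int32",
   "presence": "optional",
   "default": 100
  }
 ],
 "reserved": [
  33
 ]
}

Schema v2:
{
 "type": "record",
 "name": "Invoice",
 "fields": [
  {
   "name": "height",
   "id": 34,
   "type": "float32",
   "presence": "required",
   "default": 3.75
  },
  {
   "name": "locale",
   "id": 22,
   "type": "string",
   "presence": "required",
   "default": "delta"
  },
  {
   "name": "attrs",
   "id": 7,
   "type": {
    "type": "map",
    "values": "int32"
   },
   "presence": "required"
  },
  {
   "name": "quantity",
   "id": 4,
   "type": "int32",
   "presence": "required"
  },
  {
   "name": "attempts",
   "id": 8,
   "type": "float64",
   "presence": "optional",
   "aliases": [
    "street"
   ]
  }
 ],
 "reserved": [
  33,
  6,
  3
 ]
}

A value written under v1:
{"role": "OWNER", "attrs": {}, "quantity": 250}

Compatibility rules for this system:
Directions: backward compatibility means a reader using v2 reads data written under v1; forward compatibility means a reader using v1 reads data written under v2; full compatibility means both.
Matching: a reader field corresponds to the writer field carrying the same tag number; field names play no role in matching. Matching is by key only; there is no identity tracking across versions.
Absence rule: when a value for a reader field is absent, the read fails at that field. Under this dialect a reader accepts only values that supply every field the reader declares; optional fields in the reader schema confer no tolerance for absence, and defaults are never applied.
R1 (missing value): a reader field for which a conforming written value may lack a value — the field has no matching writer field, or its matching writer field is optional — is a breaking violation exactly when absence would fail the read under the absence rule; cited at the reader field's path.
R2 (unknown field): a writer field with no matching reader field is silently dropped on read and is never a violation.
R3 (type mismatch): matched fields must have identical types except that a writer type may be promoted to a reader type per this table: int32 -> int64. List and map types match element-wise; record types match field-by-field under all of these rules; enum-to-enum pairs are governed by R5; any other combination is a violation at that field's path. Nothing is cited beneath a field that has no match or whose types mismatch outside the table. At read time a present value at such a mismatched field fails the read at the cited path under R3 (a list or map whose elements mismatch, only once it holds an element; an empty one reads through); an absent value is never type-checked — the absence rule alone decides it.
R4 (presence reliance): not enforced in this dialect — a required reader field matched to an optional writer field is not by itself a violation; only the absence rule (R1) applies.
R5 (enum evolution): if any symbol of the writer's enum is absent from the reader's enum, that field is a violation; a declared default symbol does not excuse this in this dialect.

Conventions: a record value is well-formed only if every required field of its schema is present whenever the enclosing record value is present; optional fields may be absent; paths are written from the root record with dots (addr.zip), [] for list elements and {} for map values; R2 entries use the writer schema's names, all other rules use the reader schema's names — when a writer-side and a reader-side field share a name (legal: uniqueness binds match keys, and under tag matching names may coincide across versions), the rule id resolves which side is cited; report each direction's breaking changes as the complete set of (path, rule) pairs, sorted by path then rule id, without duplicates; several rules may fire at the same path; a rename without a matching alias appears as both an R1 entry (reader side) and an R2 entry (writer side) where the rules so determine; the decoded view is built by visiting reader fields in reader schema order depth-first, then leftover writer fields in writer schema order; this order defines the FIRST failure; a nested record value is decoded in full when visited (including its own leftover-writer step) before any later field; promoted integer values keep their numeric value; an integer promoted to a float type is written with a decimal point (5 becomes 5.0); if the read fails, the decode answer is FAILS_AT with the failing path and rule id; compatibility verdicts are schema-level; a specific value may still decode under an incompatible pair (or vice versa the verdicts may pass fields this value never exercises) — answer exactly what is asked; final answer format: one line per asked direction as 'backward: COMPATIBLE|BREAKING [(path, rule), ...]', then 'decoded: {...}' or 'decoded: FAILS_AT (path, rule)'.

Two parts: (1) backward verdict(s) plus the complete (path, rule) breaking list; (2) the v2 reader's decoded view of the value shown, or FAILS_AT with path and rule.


in Invoice below, arrows point writer -> reader
backward on Invoice — v2 reading data written by v1:
  height: no writer-side match
  locale: no writer-side match
  attrs: map<string, int32> -> map<string, int32>, writer required; from attrs
  quantity: int32 -> int32, writer required; from quantity
  attempts: int32 -> float64, writer optional; from attempts
  writer field role has no reader counterpart
  R1 fires at attempts
  R3 fires at attempts
  R1 fires at height
  R1 fires at locale
  => 4 violation(s): backward is BREAKING for Invoice
migrating the Invoice value to v2:
  read fails at height under R1 (no fill)
  => FAILS_AT (height, R1)

backward: BREAKING [(attempts, R1), (attempts, R3), (height, R1), (locale, R1)]; decoded: FAILS_AT (height, R1)


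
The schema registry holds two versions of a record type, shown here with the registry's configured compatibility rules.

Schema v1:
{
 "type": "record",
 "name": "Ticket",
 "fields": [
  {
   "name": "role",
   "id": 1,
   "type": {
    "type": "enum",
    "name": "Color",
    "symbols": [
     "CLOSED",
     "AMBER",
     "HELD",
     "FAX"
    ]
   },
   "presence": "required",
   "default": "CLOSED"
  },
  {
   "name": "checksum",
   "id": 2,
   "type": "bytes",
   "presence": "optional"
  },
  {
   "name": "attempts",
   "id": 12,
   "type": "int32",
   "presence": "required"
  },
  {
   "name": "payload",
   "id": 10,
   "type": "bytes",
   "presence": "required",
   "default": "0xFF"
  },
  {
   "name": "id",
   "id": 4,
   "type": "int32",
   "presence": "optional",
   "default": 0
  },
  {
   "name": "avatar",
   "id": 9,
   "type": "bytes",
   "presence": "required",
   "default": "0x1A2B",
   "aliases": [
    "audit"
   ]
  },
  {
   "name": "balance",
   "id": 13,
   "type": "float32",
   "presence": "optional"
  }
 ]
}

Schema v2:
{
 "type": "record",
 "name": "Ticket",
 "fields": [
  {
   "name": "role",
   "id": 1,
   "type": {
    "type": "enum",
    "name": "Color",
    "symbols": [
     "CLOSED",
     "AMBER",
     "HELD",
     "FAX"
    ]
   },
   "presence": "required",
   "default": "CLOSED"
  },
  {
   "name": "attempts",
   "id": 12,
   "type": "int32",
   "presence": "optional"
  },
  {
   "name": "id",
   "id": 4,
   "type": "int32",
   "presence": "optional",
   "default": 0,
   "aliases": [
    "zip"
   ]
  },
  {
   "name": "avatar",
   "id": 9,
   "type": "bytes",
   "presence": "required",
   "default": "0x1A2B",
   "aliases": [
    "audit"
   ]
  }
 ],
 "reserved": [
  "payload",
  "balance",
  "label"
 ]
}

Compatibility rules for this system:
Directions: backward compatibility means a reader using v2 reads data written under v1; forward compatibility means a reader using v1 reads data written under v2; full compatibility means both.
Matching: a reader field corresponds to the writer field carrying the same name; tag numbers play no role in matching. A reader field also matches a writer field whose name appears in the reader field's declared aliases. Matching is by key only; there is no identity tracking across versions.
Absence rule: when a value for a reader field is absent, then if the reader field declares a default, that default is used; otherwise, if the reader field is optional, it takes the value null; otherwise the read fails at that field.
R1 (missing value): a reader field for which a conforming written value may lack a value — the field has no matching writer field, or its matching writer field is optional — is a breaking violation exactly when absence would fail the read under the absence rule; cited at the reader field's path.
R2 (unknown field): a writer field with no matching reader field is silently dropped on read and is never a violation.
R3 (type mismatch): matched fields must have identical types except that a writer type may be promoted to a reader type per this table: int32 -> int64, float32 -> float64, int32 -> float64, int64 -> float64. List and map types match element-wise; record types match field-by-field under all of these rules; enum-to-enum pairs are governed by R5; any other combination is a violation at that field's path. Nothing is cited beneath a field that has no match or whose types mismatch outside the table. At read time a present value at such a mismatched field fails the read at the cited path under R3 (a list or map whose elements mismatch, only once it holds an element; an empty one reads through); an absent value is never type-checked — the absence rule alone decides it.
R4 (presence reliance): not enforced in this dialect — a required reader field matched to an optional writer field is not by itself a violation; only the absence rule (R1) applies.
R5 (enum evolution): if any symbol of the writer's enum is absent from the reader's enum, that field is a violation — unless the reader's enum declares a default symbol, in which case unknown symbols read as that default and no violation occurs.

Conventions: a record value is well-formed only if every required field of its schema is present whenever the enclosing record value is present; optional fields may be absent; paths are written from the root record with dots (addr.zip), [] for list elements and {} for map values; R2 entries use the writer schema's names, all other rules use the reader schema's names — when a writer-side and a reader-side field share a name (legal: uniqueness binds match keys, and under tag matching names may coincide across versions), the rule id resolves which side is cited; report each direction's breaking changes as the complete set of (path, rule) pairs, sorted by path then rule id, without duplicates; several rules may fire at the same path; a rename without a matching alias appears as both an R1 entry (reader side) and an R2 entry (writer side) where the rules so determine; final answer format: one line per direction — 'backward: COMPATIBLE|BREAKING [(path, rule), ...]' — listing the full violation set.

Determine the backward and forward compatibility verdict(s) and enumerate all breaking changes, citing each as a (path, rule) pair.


backward: COMPATIBLE []; forward: BREAKING [(attempts, R1)]

in Ticket below, arrows point writer -> reader
backward for Ticket (reader v2, writer v1):
  writer required, Color -> Color: reader role maps from writer role
  writer required, int32 -> int32: reader attempts maps from writer attempts
  writer optional, int32 -> int32: reader id maps from writer id
  writer required, bytes -> bytes: reader avatar maps from writer avatar
  leftover writer field: checksum
  leftover writer field: payload
  leftover writer field: balance
  => backward: COMPATIBLE
forward for Ticket (reader v1, writer v2):
  writer required, Color -> Color: reader role maps from writer role
  checksum has no writer counterpart
  writer optional, int32 -> int32: reader attempts maps from writer attempts
  payload has no writer counterpart
  writer optional, int32 -> int32: reader id maps from writer id
  writer required, bytes -> bytes: reader avatar maps from writer avatar
  balance has no writer counterpart
  R1 fires at attempts
  => forward verdict for Ticket: BREAKING, 1 violation(s)
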